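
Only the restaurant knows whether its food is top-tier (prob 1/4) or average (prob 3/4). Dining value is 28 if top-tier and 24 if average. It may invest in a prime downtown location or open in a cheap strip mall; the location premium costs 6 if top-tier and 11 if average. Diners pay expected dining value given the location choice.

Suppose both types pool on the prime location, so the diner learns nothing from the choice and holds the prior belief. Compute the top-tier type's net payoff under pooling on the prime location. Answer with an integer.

19

Pooled price premium = 1/4·28 + 3/4·24 = 25.
top-tier pays cost 6 for the prime location, so net payoff = 25 − 6 = 19.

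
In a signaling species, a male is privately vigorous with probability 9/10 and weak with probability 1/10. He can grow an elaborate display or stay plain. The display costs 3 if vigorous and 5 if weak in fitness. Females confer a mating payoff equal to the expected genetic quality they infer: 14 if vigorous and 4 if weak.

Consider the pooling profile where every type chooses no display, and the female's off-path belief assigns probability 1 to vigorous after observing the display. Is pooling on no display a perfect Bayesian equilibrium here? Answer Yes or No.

Yes

On path, the female holds the prior and pays 9/10·14 + 1/10·4 = 13. Off path (the display), believing vigorous, it pays 14.
vigorous: no display nets 13; the display nets 14 − 3 = 11. vigorous stays.
weak: no display nets 13; the display nets 14 − 5 = 9. weak stays.
No type deviates, so pooling is sustained.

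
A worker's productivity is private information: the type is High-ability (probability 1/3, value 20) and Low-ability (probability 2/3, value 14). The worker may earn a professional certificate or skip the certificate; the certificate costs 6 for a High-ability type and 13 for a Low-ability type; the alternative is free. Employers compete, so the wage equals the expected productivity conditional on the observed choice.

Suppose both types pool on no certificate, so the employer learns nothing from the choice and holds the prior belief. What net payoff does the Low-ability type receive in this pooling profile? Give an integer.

16

Pooled wage = 1/3·20 + 2/3·14 = 16.
Low-ability pays no cost for no certificate, so net payoff = 16.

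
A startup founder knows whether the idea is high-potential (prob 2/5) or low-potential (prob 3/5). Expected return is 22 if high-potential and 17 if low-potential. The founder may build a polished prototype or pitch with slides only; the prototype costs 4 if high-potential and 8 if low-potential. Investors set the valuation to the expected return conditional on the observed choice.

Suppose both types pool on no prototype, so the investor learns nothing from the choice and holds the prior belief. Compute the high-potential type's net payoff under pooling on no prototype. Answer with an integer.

19

Pooled valuation = 2/5·22 + 3/5·17 = 19.
high-potential pays no cost for no prototype, so net payoff = 19.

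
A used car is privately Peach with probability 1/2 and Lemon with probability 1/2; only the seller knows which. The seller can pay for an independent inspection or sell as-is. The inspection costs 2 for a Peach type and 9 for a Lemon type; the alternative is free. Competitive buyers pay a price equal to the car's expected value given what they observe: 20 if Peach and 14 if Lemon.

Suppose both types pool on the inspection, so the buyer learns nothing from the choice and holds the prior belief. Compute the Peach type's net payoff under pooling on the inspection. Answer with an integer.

15

Pooled price = 1/2·20 + 1/2·14 = 17.
Peach pays cost 2 for the inspection, so net payoff = 17 − 2 = 15.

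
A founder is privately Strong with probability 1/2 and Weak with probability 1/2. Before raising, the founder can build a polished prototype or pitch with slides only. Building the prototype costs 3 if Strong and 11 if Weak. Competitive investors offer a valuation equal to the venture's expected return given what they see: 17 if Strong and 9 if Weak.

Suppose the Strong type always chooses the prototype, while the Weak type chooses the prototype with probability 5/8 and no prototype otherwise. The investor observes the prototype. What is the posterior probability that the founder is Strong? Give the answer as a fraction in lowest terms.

P(the prototype) = (1/2)·1 + (1/2)·(5/8) = 13/16.
By Bayes' rule, P(Strong | the prototype) = (1/2) / (13/16) = 8/13.

8/13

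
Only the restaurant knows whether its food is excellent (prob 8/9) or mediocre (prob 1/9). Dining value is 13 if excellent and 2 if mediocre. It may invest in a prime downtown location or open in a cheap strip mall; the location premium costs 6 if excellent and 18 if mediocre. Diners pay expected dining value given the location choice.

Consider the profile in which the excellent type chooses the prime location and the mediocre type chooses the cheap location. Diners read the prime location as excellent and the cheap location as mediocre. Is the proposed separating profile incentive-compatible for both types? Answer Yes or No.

Under these beliefs, the prime location earns price premium 13 and the cheap location earns price premium 2.
excellent: the prime location nets 13 − 6 = 7; the cheap location nets 2. excellent prefers the prime location.
mediocre: the prime location nets 13 − 18 = -5; the cheap location nets 2. mediocre prefers the cheap location.
Neither type deviates, so the separating profile is an equilibrium.

Yes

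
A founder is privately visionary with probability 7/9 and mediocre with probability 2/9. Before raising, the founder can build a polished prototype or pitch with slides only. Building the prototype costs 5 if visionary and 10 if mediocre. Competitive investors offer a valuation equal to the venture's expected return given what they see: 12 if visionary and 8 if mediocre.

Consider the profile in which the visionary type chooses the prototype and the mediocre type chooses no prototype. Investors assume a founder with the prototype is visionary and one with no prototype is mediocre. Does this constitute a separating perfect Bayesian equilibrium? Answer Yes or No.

Under these beliefs, the prototype earns valuation 12 and no prototype earns valuation 8.
visionary: the prototype nets 12 − 5 = 7; no prototype nets 8. visionary would deviate to no prototype.
mediocre: the prototype nets 12 − 10 = 2; no prototype nets 8. mediocre prefers no prototype.
visionary has a profitable deviation, so the profile is not an equilibrium.

No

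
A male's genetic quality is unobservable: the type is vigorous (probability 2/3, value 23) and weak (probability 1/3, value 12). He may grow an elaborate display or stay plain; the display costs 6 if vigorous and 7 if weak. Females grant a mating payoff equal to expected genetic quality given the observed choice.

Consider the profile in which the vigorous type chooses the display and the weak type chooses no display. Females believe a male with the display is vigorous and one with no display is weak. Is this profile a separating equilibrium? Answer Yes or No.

No

Under these beliefs, the display earns mating payoff 23 and no display earns mating payoff 12.
vigorous: the display nets 23 − 6 = 17; no display nets 12. vigorous prefers the display.
weak: the display nets 23 − 7 = 16; no display nets 12. weak would deviate to the display.
weak has a profitable deviation, so the profile is not an equilibrium.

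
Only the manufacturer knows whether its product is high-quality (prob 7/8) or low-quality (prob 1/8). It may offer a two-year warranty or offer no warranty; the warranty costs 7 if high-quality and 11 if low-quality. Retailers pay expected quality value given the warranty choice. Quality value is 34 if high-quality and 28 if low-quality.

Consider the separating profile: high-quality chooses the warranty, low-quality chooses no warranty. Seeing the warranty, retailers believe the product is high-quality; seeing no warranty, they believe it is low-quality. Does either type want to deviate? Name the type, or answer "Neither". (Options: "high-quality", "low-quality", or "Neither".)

The warranty pays 34; no warranty pays 28.
high-quality: assigned the warranty, nets 34 − 7 = 27; deviating to no warranty nets 28.
low-quality: assigned no warranty, nets 28; deviating to the warranty nets 34 − 11 = 23.
The high-quality type gains 1 by deviating.

high-quality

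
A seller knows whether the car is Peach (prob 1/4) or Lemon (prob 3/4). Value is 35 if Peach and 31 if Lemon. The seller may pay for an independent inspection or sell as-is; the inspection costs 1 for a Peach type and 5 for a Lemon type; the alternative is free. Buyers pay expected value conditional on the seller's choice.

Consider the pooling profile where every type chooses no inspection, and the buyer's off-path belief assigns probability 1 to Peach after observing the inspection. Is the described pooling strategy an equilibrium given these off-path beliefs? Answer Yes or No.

On path, the buyer holds the prior and pays 1/4·35 + 3/4·31 = 32. Off path (the inspection), believing Peach, it pays 35.
Peach: no inspection nets 32; the inspection nets 35 − 1 = 34. Peach would deviate.
Lemon: no inspection nets 32; the inspection nets 35 − 5 = 30. Lemon stays.
A type deviates, so pooling fails.

No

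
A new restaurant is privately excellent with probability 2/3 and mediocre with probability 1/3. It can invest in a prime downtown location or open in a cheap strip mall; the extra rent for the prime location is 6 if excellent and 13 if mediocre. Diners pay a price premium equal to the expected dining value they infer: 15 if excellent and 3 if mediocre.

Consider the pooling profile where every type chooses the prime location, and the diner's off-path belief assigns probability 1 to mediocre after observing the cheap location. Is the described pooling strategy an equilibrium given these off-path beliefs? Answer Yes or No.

On path, the diner holds the prior and pays 2/3·15 + 1/3·3 = 11. Off path (the cheap location), believing mediocre, it pays 3.
excellent: the prime location nets 11 − 6 = 5; the cheap location nets 3. excellent stays.
mediocre: the prime location nets 11 − 13 = -2; the cheap location nets 3. mediocre would deviate.
A type deviates, so pooling fails.

No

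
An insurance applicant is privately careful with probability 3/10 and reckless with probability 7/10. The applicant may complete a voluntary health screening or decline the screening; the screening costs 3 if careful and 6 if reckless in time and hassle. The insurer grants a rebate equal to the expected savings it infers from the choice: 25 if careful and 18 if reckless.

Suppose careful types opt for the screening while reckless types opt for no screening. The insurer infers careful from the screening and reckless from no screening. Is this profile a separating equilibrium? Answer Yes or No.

Under these beliefs, the screening earns rebate 25 and no screening earns rebate 18.
careful: the screening nets 25 − 3 = 22; no screening nets 18. careful prefers the screening.
reckless: the screening nets 25 − 6 = 19; no screening nets 18. reckless would deviate to the screening.
reckless has a profitable deviation, so the profile is not an equilibrium.

No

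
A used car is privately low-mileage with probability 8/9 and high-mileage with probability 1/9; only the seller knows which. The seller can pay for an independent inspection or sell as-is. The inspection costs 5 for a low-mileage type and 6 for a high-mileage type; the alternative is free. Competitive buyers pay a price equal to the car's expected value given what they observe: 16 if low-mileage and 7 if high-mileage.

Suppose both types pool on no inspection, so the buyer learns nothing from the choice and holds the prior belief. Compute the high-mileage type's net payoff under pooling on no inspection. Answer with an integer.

Pooled price = 8/9·16 + 1/9·7 = 15.
high-mileage pays no cost for no inspection, so net payoff = 15.

15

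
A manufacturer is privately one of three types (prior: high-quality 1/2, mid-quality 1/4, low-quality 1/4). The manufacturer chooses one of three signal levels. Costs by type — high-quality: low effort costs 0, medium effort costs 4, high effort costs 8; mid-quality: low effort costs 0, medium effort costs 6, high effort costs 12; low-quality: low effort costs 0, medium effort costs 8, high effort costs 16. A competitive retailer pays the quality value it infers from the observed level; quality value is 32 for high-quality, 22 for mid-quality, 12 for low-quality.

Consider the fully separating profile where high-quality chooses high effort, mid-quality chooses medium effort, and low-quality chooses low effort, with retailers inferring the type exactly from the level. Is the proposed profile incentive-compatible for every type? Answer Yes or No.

No

Separating prices: high effort → 32, medium effort → 22, low effort → 12.
high-quality (assigned high effort): low effort: 12 − 0 = 12; medium effort: 22 − 4 = 18; high effort: 32 − 8 = 24. high-quality stays.
mid-quality (assigned medium effort): low effort: 12 − 0 = 12; medium effort: 22 − 6 = 16; high effort: 32 − 12 = 20. mid-quality prefers high effort.
low-quality (assigned low effort): low effort: 12 − 0 = 12; medium effort: 22 − 8 = 14; high effort: 32 − 16 = 16. low-quality prefers high effort.
At least one type deviates; the separating profile fails.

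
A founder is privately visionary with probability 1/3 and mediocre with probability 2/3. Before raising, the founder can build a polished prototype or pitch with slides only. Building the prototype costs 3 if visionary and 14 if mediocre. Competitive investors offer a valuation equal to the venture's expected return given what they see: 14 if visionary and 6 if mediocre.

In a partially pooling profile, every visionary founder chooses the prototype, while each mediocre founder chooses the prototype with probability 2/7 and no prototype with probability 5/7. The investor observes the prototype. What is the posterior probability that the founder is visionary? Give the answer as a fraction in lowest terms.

P(the prototype) = (1/3)·1 + (2/3)·(2/7) = 11/21.
By Bayes' rule, P(visionary | the prototype) = (1/3) / (11/21) = 7/11.

7/11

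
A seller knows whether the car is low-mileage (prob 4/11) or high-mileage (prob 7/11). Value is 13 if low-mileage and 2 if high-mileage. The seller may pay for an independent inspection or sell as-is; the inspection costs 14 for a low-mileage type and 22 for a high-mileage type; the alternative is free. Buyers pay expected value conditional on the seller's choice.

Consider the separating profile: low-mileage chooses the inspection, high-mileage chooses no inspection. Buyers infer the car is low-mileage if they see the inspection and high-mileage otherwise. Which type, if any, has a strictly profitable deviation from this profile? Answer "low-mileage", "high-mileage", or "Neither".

The inspection pays 13; no inspection pays 2.
low-mileage: assigned the inspection, nets 13 − 14 = -1; deviating to no inspection nets 2.
high-mileage: assigned no inspection, nets 2; deviating to the inspection nets 13 − 22 = -9.
The low-mileage type gains 3 by deviating.

low-mileage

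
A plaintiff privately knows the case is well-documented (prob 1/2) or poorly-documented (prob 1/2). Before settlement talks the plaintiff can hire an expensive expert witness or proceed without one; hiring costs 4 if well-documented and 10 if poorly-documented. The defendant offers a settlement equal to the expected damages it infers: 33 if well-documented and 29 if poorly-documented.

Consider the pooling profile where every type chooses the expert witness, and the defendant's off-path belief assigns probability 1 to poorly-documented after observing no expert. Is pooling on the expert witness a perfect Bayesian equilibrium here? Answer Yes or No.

On path, the defendant holds the prior and pays 1/2·33 + 1/2·29 = 31. Off path (no expert), believing poorly-documented, it pays 29.
well-documented: the expert witness nets 31 − 4 = 27; no expert nets 29. well-documented would deviate.
poorly-documented: the expert witness nets 31 − 10 = 21; no expert nets 29. poorly-documented would deviate.
A type deviates, so pooling fails.

No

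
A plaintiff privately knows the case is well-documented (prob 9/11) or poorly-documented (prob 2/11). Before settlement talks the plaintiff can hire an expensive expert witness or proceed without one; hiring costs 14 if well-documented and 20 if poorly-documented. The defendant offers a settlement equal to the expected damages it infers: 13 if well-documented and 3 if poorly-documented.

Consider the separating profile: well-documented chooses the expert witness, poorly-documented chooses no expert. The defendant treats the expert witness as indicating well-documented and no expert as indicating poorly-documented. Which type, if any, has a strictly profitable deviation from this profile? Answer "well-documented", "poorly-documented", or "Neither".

well-documented

The expert witness pays 13; no expert pays 3.
well-documented: assigned the expert witness, nets 13 − 14 = -1; deviating to no expert nets 3.
poorly-documented: assigned no expert, nets 3; deviating to the expert witness nets 13 − 20 = -7.
The well-documented type gains 4 by deviating.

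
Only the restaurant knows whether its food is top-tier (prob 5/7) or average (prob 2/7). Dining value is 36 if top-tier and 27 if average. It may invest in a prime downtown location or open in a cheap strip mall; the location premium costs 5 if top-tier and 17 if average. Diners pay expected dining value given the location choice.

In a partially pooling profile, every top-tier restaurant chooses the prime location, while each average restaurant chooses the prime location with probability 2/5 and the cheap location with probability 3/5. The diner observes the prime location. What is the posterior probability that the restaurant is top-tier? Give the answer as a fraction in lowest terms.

25/29

P(the prime location) = (5/7)·1 + (2/7)·(2/5) = 29/35.
By Bayes' rule, P(top-tier | the prime location) = (5/7) / (29/35) = 25/29.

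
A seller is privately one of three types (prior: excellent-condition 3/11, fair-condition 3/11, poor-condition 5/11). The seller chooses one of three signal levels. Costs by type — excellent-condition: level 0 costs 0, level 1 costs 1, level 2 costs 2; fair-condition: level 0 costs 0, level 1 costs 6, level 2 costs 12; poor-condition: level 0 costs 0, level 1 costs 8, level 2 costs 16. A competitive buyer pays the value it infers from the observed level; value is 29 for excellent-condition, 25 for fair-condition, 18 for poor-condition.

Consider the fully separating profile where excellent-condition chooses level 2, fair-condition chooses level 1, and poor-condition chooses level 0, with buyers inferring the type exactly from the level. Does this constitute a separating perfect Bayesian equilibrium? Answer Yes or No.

Separating prices: level 2 → 29, level 1 → 25, level 0 → 18.
excellent-condition (assigned level 2): level 0: 18 − 0 = 18; level 1: 25 − 1 = 24; level 2: 29 − 2 = 27. excellent-condition stays.
fair-condition (assigned level 1): level 0: 18 − 0 = 18; level 1: 25 − 6 = 19; level 2: 29 − 12 = 17. fair-condition stays.
poor-condition (assigned level 0): level 0: 18 − 0 = 18; level 1: 25 − 8 = 17; level 2: 29 − 16 = 13. poor-condition stays.
Every type prefers its assigned level; separation holds.

Yes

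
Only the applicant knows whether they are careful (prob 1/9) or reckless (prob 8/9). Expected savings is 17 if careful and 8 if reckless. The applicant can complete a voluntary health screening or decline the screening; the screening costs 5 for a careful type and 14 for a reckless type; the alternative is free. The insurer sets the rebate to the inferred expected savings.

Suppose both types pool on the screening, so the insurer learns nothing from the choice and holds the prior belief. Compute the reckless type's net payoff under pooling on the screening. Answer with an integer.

Pooled rebate = 1/9·17 + 8/9·8 = 9.
reckless pays cost 14 for the screening, so net payoff = 9 − 14 = -5.

-5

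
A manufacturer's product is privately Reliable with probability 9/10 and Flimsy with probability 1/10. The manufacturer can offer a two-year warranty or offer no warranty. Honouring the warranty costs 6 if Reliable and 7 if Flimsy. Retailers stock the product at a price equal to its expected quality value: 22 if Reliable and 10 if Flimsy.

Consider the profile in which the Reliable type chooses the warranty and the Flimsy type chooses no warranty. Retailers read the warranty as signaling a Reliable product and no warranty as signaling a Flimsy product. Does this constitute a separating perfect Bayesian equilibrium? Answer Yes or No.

Under these beliefs, the warranty earns price 22 and no warranty earns price 10.
Reliable: the warranty nets 22 − 6 = 16; no warranty nets 10. Reliable prefers the warranty.
Flimsy: the warranty nets 22 − 7 = 15; no warranty nets 10. Flimsy would deviate to the warranty.
Flimsy has a profitable deviation, so the profile is not an equilibrium.

No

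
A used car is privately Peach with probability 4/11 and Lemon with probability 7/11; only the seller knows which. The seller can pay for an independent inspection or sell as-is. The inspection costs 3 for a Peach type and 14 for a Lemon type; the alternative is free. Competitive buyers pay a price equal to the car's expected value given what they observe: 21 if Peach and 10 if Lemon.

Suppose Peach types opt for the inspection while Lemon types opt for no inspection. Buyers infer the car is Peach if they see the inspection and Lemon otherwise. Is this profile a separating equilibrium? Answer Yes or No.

Under these beliefs, the inspection earns price 21 and no inspection earns price 10.
Peach: the inspection nets 21 − 3 = 18; no inspection nets 10. Peach prefers the inspection.
Lemon: the inspection nets 21 − 14 = 7; no inspection nets 10. Lemon prefers no inspection.
Neither type deviates, so the separating profile is an equilibrium.

Yes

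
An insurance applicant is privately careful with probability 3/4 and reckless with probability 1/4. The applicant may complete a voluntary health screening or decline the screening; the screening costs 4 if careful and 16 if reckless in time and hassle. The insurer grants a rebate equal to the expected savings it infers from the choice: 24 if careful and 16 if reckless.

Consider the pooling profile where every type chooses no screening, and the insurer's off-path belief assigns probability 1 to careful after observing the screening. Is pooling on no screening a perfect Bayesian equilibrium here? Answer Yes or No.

Yes

On path, the insurer holds the prior and pays 3/4·24 + 1/4·16 = 22. Off path (the screening), believing careful, it pays 24.
careful: no screening nets 22; the screening nets 24 − 4 = 20. careful stays.
reckless: no screening nets 22; the screening nets 24 − 16 = 8. reckless stays.
No type deviates, so pooling is sustained.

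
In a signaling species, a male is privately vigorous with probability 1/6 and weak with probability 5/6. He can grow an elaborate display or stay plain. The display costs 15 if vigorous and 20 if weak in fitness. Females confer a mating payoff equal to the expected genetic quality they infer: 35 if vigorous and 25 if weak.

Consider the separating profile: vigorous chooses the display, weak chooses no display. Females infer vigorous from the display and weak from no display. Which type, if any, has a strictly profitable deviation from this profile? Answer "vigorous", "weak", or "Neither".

The display pays 35; no display pays 25.
vigorous: assigned the display, nets 35 − 15 = 20; deviating to no display nets 25.
weak: assigned no display, nets 25; deviating to the display nets 35 − 20 = 15.
The vigorous type gains 5 by deviating.

vigorous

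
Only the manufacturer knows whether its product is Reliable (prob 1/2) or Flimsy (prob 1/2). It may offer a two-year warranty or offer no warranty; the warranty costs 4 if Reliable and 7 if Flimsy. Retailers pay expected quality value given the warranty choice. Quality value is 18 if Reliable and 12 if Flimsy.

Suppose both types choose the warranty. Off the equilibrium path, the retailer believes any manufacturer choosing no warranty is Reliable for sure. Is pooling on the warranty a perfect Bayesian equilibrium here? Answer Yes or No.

No

On path, the retailer holds the prior and pays 1/2·18 + 1/2·12 = 15. Off path (no warranty), believing Reliable, it pays 18.
Reliable: the warranty nets 15 − 4 = 11; no warranty nets 18. Reliable would deviate.
Flimsy: the warranty nets 15 − 7 = 8; no warranty nets 18. Flimsy would deviate.
A type deviates, so pooling fails.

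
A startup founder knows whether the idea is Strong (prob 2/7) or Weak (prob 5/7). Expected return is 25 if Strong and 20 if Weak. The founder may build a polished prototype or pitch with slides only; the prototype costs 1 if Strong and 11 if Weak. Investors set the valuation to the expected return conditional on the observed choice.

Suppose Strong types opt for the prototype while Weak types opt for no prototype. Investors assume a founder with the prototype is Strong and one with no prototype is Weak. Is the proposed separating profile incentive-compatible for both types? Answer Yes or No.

Under these beliefs, the prototype earns valuation 25 and no prototype earns valuation 20.
Strong: the prototype nets 25 − 1 = 24; no prototype nets 20. Strong prefers the prototype.
Weak: the prototype nets 25 − 11 = 14; no prototype nets 20. Weak prefers no prototype.
Neither type deviates, so the separating profile is an equilibrium.

Yes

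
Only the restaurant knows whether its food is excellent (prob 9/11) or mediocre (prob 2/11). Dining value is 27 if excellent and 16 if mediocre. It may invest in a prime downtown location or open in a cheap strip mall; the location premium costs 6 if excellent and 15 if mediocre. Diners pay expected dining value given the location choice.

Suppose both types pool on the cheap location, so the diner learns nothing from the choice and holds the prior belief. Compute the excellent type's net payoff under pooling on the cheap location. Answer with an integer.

Pooled price premium = 9/11·27 + 2/11·16 = 25.
excellent pays no cost for the cheap location, so net payoff = 25.

25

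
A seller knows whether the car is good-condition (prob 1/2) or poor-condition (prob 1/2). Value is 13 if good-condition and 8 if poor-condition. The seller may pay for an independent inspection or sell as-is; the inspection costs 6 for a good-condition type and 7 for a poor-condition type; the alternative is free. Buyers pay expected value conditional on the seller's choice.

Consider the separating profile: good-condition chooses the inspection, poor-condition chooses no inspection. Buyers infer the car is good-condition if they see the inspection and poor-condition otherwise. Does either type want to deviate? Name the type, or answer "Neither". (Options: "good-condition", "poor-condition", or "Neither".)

good-condition

The inspection pays 13; no inspection pays 8.
good-condition: assigned the inspection, nets 13 − 6 = 7; deviating to no inspection nets 8.
poor-condition: assigned no inspection, nets 8; deviating to the inspection nets 13 − 7 = 6.
The good-condition type gains 1 by deviating.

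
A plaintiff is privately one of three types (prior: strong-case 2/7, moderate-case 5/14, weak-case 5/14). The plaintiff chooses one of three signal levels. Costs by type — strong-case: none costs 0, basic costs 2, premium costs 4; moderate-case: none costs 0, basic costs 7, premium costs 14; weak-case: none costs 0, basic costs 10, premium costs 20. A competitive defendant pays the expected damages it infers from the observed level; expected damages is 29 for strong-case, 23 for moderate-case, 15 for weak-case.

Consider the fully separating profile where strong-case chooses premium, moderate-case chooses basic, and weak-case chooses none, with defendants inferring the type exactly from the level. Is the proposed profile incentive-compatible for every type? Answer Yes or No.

Yes

Separating settlements: premium → 29, basic → 23, none → 15.
strong-case (assigned premium): none: 15 − 0 = 15; basic: 23 − 2 = 21; premium: 29 − 4 = 25. strong-case stays.
moderate-case (assigned basic): none: 15 − 0 = 15; basic: 23 − 7 = 16; premium: 29 − 14 = 15. moderate-case stays.
weak-case (assigned none): none: 15 − 0 = 15; basic: 23 − 10 = 13; premium: 29 − 20 = 9. weak-case stays.
Every type prefers its assigned level; separation holds.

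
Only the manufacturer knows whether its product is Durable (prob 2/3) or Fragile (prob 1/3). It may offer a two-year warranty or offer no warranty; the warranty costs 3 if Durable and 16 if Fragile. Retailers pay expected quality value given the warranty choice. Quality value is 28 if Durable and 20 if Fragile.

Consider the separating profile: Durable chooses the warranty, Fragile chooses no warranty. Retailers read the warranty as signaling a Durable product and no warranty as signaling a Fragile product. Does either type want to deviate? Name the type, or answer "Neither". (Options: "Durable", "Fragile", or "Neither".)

The warranty pays 28; no warranty pays 20.
Durable: assigned the warranty, nets 28 − 3 = 25; deviating to no warranty nets 20.
Fragile: assigned no warranty, nets 20; deviating to the warranty nets 28 − 16 = 12.
Both types strictly prefer their assigned action; no profitable deviation.

Neither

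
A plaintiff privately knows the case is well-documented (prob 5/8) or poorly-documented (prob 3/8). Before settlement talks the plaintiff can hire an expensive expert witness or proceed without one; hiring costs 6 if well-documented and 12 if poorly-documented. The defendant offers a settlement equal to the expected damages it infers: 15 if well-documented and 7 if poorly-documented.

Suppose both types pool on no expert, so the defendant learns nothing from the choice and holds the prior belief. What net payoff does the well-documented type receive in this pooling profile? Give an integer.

12

Pooled settlement = 5/8·15 + 3/8·7 = 12.
well-documented pays no cost for no expert, so net payoff = 12.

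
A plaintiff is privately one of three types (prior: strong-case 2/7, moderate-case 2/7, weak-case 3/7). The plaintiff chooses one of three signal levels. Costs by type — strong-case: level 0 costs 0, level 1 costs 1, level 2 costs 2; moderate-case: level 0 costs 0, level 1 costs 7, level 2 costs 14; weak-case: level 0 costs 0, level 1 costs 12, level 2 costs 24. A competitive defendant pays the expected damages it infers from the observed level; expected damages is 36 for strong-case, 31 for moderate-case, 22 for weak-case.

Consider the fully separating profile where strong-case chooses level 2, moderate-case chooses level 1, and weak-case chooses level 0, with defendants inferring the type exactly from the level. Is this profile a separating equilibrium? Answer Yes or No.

Yes

Separating settlements: level 2 → 36, level 1 → 31, level 0 → 22.
strong-case (assigned level 2): level 0: 22 − 0 = 22; level 1: 31 − 1 = 30; level 2: 36 − 2 = 34. strong-case stays.
moderate-case (assigned level 1): level 0: 22 − 0 = 22; level 1: 31 − 7 = 24; level 2: 36 − 14 = 22. moderate-case stays.
weak-case (assigned level 0): level 0: 22 − 0 = 22; level 1: 31 − 12 = 19; level 2: 36 − 24 = 12. weak-case stays.
Every type prefers its assigned level; separation holds.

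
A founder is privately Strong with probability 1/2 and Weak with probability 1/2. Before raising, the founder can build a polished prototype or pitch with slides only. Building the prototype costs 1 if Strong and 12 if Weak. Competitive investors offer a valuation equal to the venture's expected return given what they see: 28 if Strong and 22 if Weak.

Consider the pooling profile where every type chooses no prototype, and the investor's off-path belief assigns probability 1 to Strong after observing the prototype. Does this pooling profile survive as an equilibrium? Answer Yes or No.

No

On path, the investor holds the prior and pays 1/2·28 + 1/2·22 = 25. Off path (the prototype), believing Strong, it pays 28.
Strong: no prototype nets 25; the prototype nets 28 − 1 = 27. Strong would deviate.
Weak: no prototype nets 25; the prototype nets 28 − 12 = 16. Weak stays.
A type deviates, so pooling fails.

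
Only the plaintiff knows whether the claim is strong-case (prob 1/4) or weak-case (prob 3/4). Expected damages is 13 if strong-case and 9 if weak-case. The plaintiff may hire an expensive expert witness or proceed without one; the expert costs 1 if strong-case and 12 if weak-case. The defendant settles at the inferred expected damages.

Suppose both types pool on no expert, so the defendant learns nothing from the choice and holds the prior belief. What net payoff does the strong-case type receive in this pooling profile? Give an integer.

Pooled settlement = 1/4·13 + 3/4·9 = 10.
strong-case pays no cost for no expert, so net payoff = 10.

10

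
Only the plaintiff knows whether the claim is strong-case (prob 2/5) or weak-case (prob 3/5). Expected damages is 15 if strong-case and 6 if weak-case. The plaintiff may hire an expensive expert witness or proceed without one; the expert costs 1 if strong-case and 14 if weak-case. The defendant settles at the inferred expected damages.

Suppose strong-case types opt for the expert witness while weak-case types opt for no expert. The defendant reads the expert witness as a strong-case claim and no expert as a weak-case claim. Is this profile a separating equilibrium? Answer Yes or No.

Under these beliefs, the expert witness earns settlement 15 and no expert earns settlement 6.
strong-case: the expert witness nets 15 − 1 = 14; no expert nets 6. strong-case prefers the expert witness.
weak-case: the expert witness nets 15 − 14 = 1; no expert nets 6. weak-case prefers no expert.
Neither type deviates, so the separating profile is an equilibrium.

Yes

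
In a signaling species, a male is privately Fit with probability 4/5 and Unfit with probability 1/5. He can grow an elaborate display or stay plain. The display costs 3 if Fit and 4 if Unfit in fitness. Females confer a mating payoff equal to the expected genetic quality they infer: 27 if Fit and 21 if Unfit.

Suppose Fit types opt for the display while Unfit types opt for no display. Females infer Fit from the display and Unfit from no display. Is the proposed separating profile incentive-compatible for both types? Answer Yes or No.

Under these beliefs, the display earns mating payoff 27 and no display earns mating payoff 21.
Fit: the display nets 27 − 3 = 24; no display nets 21. Fit prefers the display.
Unfit: the display nets 27 − 4 = 23; no display nets 21. Unfit would deviate to the display.
Unfit has a profitable deviation, so the profile is not an equilibrium.

No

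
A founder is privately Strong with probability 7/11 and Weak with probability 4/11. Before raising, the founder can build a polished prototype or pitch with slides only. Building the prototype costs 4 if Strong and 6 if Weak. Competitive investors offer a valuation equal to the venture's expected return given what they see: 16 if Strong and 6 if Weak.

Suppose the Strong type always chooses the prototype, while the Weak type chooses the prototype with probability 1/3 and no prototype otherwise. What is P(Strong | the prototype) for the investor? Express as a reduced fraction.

P(the prototype) = (7/11)·1 + (4/11)·(1/3) = 25/33.
By Bayes' rule, P(Strong | the prototype) = (7/11) / (25/33) = 21/25.

21/25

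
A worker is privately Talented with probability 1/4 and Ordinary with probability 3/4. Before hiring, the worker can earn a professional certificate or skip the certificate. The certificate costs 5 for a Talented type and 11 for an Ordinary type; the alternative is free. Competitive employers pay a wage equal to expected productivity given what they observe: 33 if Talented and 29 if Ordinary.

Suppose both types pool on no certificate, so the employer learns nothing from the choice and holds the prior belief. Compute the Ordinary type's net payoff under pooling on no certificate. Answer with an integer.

30

Pooled wage = 1/4·33 + 3/4·29 = 30.
Ordinary pays no cost for no certificate, so net payoff = 30.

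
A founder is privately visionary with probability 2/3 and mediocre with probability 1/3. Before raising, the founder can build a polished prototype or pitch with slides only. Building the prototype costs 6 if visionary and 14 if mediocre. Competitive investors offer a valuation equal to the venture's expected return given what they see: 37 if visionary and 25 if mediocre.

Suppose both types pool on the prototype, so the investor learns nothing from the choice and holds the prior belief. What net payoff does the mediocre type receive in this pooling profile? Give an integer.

19

Pooled valuation = 2/3·37 + 1/3·25 = 33.
mediocre pays cost 14 for the prototype, so net payoff = 33 − 14 = 19.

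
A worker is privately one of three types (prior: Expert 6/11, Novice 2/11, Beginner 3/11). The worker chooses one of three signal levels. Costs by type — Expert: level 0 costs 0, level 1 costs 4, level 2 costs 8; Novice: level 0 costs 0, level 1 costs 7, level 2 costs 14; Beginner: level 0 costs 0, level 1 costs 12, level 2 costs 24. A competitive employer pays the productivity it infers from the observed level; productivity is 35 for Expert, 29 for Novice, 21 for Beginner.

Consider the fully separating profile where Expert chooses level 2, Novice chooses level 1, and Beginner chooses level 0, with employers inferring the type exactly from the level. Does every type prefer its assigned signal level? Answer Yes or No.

Separating wages: level 2 → 35, level 1 → 29, level 0 → 21.
Expert (assigned level 2): level 0: 21 − 0 = 21; level 1: 29 − 4 = 25; level 2: 35 − 8 = 27. Expert stays.
Novice (assigned level 1): level 0: 21 − 0 = 21; level 1: 29 − 7 = 22; level 2: 35 − 14 = 21. Novice stays.
Beginner (assigned level 0): level 0: 21 − 0 = 21; level 1: 29 − 12 = 17; level 2: 35 − 24 = 11. Beginner stays.
Every type prefers its assigned level; separation holds.

Yes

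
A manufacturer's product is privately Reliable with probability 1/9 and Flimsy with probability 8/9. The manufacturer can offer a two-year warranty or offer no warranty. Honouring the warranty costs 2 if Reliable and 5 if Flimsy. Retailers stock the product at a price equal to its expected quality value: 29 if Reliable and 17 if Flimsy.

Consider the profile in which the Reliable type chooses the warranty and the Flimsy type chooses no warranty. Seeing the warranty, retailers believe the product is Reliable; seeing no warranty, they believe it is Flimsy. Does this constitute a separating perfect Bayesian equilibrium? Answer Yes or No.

Under these beliefs, the warranty earns price 29 and no warranty earns price 17.
Reliable: the warranty nets 29 − 2 = 27; no warranty nets 17. Reliable prefers the warranty.
Flimsy: the warranty nets 29 − 5 = 24; no warranty nets 17. Flimsy would deviate to the warranty.
Flimsy has a profitable deviation, so the profile is not an equilibrium.

No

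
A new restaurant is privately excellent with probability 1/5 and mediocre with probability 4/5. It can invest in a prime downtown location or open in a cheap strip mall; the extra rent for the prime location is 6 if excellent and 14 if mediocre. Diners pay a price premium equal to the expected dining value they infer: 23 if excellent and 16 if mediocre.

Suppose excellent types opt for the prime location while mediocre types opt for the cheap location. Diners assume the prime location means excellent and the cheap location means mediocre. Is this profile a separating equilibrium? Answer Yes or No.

Yes

Under these beliefs, the prime location earns price premium 23 and the cheap location earns price premium 16.
excellent: the prime location nets 23 − 6 = 17; the cheap location nets 16. excellent prefers the prime location.
mediocre: the prime location nets 23 − 14 = 9; the cheap location nets 16. mediocre prefers the cheap location.
Neither type deviates, so the separating profile is an equilibrium.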